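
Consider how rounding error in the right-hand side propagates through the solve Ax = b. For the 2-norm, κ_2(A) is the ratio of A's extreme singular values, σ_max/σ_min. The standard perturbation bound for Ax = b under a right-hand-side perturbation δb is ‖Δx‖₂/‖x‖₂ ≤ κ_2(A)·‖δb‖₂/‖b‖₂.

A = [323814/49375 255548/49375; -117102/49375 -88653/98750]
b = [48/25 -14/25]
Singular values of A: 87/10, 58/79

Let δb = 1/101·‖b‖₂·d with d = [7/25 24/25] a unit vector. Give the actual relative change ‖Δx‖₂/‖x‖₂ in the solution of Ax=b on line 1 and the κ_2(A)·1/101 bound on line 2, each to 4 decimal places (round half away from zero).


0.1173
0.1173

largest singular value 87/10, smallest 58/79
κ_2(A) = (87/10) / (58/79) = 11.8500
bound on ‖Δx‖/‖x‖: κ·ε = 11.8500·1/101 = 0.1173
solve Ax = b  →  x = [0.1839 0.1379]
2-norm of b is 2.0000; of x, 0.2299
re-solving with b+δb shifts x by Δx of norm 0.0270
realised ‖Δx‖/‖x‖ = 0.1173
realised/bound = 1 exactly: the bound is attained for this b and d


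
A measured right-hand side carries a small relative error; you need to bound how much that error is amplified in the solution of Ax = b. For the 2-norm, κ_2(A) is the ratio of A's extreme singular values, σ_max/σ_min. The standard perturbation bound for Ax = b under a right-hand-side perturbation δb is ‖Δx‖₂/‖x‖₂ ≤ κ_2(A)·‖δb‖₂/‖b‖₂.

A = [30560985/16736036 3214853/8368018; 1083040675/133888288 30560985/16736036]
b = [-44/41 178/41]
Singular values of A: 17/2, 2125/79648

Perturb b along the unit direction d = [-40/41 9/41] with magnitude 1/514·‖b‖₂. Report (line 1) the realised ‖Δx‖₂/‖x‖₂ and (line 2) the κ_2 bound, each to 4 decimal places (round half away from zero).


0.0044
0.6198

largest singular value 17/2, smallest 2125/79648
condition number: (17/2) ÷ (2125/79648) = 318.5920
κ_2(A)·‖δb‖/‖b‖ = 0.6198
solve Ax = b  →  x = [-15.9961 73.2378]
‖b‖ = 4.4721, ‖x‖ = 74.9643
with δb = [-0.0085 0.0019], A·Δx = δb → ‖Δx‖ = 0.3261
dividing the unrounded norms, ‖Δx‖/‖x‖ = 0.0044
tightness: 0.0044 against a bound of 0.6198 (unrounded ratio ≈ 0.0070)


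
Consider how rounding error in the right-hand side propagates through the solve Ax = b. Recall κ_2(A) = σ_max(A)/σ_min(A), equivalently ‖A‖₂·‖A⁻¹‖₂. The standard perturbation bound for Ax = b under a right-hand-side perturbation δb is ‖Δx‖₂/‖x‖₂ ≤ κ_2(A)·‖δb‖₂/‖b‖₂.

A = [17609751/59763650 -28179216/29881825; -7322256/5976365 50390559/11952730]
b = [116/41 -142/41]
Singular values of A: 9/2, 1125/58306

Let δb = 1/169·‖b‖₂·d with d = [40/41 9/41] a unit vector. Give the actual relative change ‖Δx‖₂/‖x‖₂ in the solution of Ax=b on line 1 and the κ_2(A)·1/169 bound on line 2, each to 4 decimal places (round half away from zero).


0.0132
1.3800

largest singular value 9/2, smallest 1125/58306
κ = σ_max/σ_min = (9/2)/(1125/58306) = 233.2240
bound on ‖Δx‖/‖x‖: κ·ε = 233.2240·1/169 = 1.3800
solve Ax = b  →  x = [99.7578 28.1701]
‖b‖ = 4.4721, ‖x‖ = 103.6589
Δx = A⁻¹·δb where δb = 1/169·4.4721·d; ‖Δx‖ = 1.3715
relative error = 0.0132
tightness: 0.0132 against a bound of 1.3800 (unrounded ratio ≈ 0.0096)


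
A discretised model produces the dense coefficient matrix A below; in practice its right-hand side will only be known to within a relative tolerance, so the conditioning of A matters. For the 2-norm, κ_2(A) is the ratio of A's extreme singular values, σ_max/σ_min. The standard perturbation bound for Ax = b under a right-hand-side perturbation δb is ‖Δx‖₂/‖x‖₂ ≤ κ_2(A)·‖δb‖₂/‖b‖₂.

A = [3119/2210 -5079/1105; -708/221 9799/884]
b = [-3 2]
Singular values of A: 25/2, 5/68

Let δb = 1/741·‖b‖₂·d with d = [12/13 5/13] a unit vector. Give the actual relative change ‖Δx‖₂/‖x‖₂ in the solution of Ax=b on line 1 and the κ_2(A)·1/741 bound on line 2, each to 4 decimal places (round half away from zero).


σ_max = 25/2, σ_min = 5/68
κ_2(A) = (25/2) / (5/68) = 170.0000
bound on ‖Δx‖/‖x‖: κ·ε = 170.0000·1/741 = 0.2294
solve Ax = b  →  x = [-26.1792 -7.3856]
‖b‖ = 3.6056, ‖x‖ = 27.2011
Δx = A⁻¹·δb where δb = 1/741·3.6056·d; ‖Δx‖ = 0.0662
dividing the unrounded norms, ‖Δx‖/‖x‖ = 0.0024
tightness: 0.0024 against a bound of 0.2294 (unrounded ratio ≈ 0.0106)

0.0024
0.2294


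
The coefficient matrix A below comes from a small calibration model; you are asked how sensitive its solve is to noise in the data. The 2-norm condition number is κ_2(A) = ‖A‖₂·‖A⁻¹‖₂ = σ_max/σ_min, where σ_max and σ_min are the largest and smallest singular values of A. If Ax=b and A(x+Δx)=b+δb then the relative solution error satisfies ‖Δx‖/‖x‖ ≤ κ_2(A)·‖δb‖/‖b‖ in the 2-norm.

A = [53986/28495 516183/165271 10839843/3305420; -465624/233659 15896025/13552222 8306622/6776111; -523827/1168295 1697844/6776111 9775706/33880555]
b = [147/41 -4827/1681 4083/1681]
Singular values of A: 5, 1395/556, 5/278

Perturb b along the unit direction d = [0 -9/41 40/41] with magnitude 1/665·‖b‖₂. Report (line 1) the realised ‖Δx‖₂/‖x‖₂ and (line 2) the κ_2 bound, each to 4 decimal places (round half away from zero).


σ_max = 5, σ_min = 5/278
κ = σ_max/σ_min = 5/(5/278) = 278.0000
perturbation bound = 278.0000·1/665 = 0.4180
solve Ax = b  →  x = [1.3159 -120.6199 115.2091]
‖b‖₂ = 5.1962 and ‖x‖₂ = 166.8054
re-solving with b+δb shifts x by Δx of norm 0.4344
realised ‖Δx‖/‖x‖ = 0.0026
realised/bound (from unrounded values) ≈ 0.0062

0.0026
0.4180


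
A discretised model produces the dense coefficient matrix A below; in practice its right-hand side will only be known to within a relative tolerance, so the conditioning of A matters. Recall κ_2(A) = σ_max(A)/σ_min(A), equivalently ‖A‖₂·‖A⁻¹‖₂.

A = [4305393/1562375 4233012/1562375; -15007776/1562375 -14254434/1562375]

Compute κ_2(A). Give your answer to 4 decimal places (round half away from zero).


215.5000

M = AᵀA = [390031598961/3905625025 74288682468/781125005; 74288682468/781125005 353771646804/3905625025]. tr(M)=176885433/928805, det(M)=90668484/116100625
solving λ² − 176885433/928805·λ + 90668484/116100625 = 0 gives λ = 4761/25, 19044/4644025
σ_max=√(4761/25)=(69/5), σ_min=√(19044/4644025)=(138/2155) → κ = 215.5000


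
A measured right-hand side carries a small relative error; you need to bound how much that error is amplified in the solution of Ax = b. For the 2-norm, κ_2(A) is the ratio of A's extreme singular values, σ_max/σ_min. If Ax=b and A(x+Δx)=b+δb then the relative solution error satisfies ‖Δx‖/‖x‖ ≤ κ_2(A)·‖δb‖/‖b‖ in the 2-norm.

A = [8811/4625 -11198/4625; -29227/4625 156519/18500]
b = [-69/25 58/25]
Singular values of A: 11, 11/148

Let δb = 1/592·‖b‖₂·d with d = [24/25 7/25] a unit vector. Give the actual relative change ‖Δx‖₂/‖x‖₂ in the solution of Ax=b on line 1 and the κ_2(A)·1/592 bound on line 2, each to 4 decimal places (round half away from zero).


from the listed singular values, σ₁ = 11, σ_n = 11/148
κ_2(A) = 11 / (11/148) = 148.0000
κ_2(A)·‖δb‖/‖b‖ = 0.2500
solve Ax = b  →  x = [-21.6909 -15.9273]
‖b‖ = 3.6056, ‖x‖ = 26.9105
re-solving with b+δb shifts x by Δx of norm 0.0819
realised ‖Δx‖/‖x‖ = 0.0030
realised/bound (from unrounded values) ≈ 0.0122

0.0030
0.2500


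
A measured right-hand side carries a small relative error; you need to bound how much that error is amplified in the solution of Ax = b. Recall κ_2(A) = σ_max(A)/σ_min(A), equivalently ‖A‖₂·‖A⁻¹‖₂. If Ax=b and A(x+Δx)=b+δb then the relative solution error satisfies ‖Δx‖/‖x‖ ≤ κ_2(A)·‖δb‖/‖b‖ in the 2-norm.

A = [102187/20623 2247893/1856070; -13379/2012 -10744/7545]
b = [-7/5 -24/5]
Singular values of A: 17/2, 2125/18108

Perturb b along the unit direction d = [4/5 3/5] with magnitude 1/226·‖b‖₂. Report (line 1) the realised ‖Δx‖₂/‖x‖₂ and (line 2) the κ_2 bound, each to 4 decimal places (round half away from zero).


0.0055
0.3205

σ_max = 17/2, σ_min = 2125/18108
condition number: (17/2) ÷ (2125/18108) = 72.4320
worst-case relative error ≤ 72.4320 × 1/226 = 0.3205
solve Ax = b  →  x = [7.8265 -33.1768]
‖b‖ = 5.0000, ‖x‖ = 34.0875
re-solving with b+δb shifts x by Δx of norm 0.1885
dividing the unrounded norms, ‖Δx‖/‖x‖ = 0.0055
so the bound overstates the realised error by a factor of ≈ 57.9487 (computed from the unrounded values)


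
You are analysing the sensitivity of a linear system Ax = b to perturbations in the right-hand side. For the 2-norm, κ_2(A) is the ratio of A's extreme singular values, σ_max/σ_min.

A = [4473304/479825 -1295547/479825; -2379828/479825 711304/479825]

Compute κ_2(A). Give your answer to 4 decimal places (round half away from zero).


282.2500

M = AᵀA = [710699792/6373205 -207284616/6373205; -207284616/6373205 60467693/6373205]. tr(M)=154233497/1274641, det(M)=234256/1274641
λ_max, λ_min = (154233497/1274641 ± √23786777227640625/1624709678881)/2 = 121, 1936/1274641
σ_max=√121=11, σ_min=√(1936/1274641)=(44/1129) → κ = 282.2500


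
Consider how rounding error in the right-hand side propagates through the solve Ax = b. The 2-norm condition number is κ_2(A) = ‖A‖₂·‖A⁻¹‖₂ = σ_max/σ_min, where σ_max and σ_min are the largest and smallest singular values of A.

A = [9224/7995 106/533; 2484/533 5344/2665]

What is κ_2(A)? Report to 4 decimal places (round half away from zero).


AᵀA = [876496/38025 24272/2535; 24272/2535 17156/4225]; tr = 244/9, det = 10816/5625
λ_max, λ_min = (244/9 ± √36820624/50625)/2 = 676/25, 16/225
κ_2(A) = √(λ_max/λ_min) = √((676/25) / (16/225)) = 19.5000

19.5000


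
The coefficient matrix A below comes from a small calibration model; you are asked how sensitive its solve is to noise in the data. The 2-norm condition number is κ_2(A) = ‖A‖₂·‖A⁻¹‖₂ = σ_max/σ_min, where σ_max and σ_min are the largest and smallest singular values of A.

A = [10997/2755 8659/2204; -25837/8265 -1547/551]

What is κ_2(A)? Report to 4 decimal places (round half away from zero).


45.6000

AᵀA = [70238266/2732409 89109685/3643212; 89109685/3643212 113269625/4857616]; tr = 2548441/51984, det = 60025/51984
λ_max, λ_min = (2548441/51984 ± √6482070172081/2702336256)/2 = 49, 1225/51984
σ_max=√49=7, σ_min=√(1225/51984)=(35/228) → κ = 45.6000


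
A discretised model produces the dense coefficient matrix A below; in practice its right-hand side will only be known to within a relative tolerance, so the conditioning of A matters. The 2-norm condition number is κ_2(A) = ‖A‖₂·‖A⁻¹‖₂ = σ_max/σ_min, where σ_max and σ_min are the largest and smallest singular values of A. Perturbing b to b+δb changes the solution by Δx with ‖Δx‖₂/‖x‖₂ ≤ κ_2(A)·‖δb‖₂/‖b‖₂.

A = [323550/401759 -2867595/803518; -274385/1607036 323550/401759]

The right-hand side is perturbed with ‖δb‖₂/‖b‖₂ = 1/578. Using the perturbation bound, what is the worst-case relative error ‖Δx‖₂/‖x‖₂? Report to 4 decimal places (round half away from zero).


0.6202

M = AᵀA = [1041190225/1536326416 -578345625/192040802; -578345625/192040802 5140892025/384081604]. tr(M)=12852325/913936, det(M)=5625/3655744
eigenvalues of AᵀA: λ = (tr ± √(tr²−4·det))/2 = 225/16, 25/228484
κ = σ_max/σ_min = (15/4)/(5/478) = 358.5000
bound on ‖Δx‖/‖x‖: κ·ε = 358.5000·1/578 = 0.6202


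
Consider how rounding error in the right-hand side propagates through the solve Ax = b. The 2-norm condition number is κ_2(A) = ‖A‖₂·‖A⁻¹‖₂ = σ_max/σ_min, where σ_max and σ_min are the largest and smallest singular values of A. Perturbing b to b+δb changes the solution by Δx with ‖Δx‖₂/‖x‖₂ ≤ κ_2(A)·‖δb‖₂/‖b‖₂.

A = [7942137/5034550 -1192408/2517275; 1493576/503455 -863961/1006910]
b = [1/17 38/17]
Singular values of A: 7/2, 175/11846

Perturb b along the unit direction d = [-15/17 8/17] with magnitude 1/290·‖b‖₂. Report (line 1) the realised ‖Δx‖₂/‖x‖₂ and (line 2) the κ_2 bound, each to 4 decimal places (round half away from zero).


0.0077
0.8170

from the listed singular values, σ₁ = 7/2, σ_n = 175/11846
κ_2(A) = (7/2) / (175/11846) = 236.9200
bound on ‖Δx‖/‖x‖: κ·ε = 236.9200·1/290 = 0.8170
solve Ax = b  →  x = [19.5022 64.8238]
‖b‖ = 2.2361, ‖x‖ = 67.6938
Δx = A⁻¹·δb where δb = 1/290·2.2361·d; ‖Δx‖ = 0.5219
relative error = 0.0077
tightness: 0.0077 against a bound of 0.8170 (unrounded ratio ≈ 0.0094)


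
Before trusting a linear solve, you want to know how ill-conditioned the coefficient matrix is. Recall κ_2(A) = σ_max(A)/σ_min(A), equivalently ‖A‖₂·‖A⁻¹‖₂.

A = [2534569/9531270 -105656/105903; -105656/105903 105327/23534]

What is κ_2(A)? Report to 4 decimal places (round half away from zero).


113.4000

form AᵀA = [57612065281/54042300900 -1420227952/300235005; -1420227952/300235005 561123553/26687556] with trace 355112213/16074450 and determinant 4879681/128595600
solving λ² − 355112213/16074450·λ + 4879681/128595600 = 0 gives λ = 2209/100, 2209/1285956
κ_2(A) = √(λ_max/λ_min) = √((2209/100) / (2209/1285956)) = 113.4000


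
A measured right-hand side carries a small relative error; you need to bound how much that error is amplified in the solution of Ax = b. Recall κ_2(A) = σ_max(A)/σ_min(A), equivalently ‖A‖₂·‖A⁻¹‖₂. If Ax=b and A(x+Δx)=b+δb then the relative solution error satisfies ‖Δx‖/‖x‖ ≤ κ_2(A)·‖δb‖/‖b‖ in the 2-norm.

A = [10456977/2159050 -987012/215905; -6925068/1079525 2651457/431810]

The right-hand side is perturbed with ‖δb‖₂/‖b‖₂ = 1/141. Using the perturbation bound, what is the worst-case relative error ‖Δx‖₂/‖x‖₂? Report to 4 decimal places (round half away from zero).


2.1121

form AᵀA = [12046985407881/186459876100 -573653636136/9322993805; -573653636136/9322993805 437079799017/7458395044] with trace 13658727933/110856050 and determinant 151807041/886848400
λ_max, λ_min = (13658727933/110856050 ± √46638108595812682116/3072265955400625)/2 = 12321/100, 12321/8868484
σ_max=√(12321/100)=(111/10), σ_min=√(12321/8868484)=(111/2978) → κ = 297.8000
perturbation bound = 297.8000·1/141 = 2.1121


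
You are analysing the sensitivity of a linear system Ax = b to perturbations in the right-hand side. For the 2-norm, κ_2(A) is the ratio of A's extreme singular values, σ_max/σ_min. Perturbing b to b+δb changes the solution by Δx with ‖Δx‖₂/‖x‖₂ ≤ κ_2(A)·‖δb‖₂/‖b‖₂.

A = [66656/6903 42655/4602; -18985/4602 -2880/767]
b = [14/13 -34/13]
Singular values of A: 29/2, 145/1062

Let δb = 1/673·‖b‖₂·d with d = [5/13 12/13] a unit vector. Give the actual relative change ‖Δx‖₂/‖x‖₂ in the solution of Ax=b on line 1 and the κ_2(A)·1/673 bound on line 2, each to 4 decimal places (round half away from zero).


largest singular value 29/2, smallest 145/1062
condition number: (29/2) ÷ (145/1062) = 106.2000
bound on ‖Δx‖/‖x‖: κ·ε = 106.2000·1/673 = 0.1578
solve Ax = b  →  x = [10.2021 -10.5122]
2-norm of b is 2.8284; of x, 14.6489
re-solving with b+δb shifts x by Δx of norm 0.0308
realised ‖Δx‖/‖x‖ = 0.0021
so the bound overstates the realised error by a factor of ≈ 75.0981 (computed from the unrounded values)

0.0021
0.1578


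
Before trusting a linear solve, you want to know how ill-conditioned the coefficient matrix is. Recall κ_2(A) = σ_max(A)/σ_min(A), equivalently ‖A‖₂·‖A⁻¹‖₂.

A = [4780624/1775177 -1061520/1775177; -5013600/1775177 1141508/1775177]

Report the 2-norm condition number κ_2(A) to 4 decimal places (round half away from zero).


M = AᵀA = [57063675136/3747031369 -12839230080/3747031369; -12839230080/3747031369 2889257104/3747031369]. tr(M)=35665040/2229049, det(M)=4096/2229049
eigenvalues of AᵀA: λ = (tr ± √(tr²−4·det))/2 = 16, 256/2229049
κ_2(A) = √(λ_max/λ_min) = √(16 / (256/2229049)) = 373.2500

373.2500


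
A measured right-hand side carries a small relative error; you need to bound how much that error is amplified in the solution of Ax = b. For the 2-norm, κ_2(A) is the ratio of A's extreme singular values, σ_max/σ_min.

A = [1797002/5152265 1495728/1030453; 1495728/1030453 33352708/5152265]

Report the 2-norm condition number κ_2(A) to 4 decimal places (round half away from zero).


AᵀA = [858363524/385163225 152564256/15406529; 152564256/15406529 16951773584/385163225]; tr = 434393588/9394225, det = 5345344/234855625
λ_max, λ_min = (434393588/9394225 ± √7547590193489424/3530058534025)/2 = 1156/25, 4624/9394225
σ_max=√(1156/25)=(34/5), σ_min=√(4624/9394225)=(68/3065) → κ = 306.5000

306.5000


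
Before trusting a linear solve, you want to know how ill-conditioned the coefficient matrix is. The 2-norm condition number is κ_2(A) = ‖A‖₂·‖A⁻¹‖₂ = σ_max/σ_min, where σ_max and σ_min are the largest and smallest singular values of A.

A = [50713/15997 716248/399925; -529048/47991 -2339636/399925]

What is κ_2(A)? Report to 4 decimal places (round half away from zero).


141.1500

form AᵀA = [303038061625/2303136081 53869960040/767712027; 53869960040/767712027 9579052496/255904009] with trace 1346884201/7969329 and determinant 11424400/7969329
eigenvalues of AᵀA: λ = (tr ± √(tr²−4·det))/2 = 169, 67600/7969329
σ_max=√169=13, σ_min=√(67600/7969329)=(260/2823) → κ = 141.1500


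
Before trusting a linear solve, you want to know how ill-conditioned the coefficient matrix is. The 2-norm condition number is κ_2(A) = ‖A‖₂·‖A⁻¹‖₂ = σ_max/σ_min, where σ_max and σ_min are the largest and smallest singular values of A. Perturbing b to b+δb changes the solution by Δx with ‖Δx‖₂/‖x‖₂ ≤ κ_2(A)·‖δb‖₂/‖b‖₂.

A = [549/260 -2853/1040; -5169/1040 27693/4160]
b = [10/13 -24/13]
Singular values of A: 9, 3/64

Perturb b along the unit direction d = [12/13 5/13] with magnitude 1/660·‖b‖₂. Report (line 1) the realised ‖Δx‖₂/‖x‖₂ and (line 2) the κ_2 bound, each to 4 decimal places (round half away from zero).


0.2909
0.2909

σ_max = 9, σ_min = 3/64
κ_2(A) = 9 / (3/64) = 192.0000
κ_2(A)·‖δb‖/‖b‖ = 0.2909
solve Ax = b  →  x = [0.1333 -0.1778]
‖b‖ = 2.0000, ‖x‖ = 0.2222
Δx = A⁻¹·δb where δb = 1/660·2.0000·d; ‖Δx‖ = 0.0646
realised ‖Δx‖/‖x‖ = 0.2909
realised/bound = 1 exactly: the bound is attained for this b and d


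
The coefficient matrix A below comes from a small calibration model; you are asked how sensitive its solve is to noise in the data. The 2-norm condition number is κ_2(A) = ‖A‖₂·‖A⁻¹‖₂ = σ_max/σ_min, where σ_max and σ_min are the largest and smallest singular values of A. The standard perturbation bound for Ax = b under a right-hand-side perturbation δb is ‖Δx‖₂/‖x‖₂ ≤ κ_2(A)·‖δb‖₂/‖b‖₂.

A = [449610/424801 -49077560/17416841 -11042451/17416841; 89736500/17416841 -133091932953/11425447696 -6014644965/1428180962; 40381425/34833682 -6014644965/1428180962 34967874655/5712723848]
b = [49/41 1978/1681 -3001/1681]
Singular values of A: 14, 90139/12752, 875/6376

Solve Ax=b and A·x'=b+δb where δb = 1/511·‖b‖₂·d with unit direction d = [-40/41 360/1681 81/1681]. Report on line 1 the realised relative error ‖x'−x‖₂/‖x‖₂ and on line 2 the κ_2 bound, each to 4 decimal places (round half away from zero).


σ_max = 14, σ_min = 875/6376
κ = σ_max/σ_min = 14/(875/6376) = 102.0160
perturbation bound = 102.0160·1/511 = 0.1996
solve Ax = b  →  x = [-6.6989 -2.7365 -0.9057]
‖b‖ = 2.4495, ‖x‖ = 7.2927
δb = ε·‖b‖·d = [-0.0047 0.0010 0.0002]; solving A·Δx = δb gives ‖Δx‖ = 0.0349
realised ‖Δx‖/‖x‖ = 0.0048
so the bound overstates the realised error by a factor of ≈ 41.6812 (computed from the unrounded values)

0.0048
0.1996


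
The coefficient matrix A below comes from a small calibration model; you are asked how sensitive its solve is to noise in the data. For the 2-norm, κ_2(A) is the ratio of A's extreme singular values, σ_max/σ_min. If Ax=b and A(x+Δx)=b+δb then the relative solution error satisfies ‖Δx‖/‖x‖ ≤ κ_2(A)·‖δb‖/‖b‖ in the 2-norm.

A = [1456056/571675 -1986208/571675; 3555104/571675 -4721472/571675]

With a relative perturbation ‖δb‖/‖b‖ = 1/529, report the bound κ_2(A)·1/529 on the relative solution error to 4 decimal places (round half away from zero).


M = AᵀA = [87330553408/1933800625 -116434047744/1933800625; -116434047744/1933800625 155250414592/1933800625]. tr(M)=1940647744/15470405, det(M)=629407744/1933800625
λ_max, λ_min = (1940647744/15470405 ± √94145051903139385344/5983335771600625)/2 = 3136/25, 200704/77352025
κ = σ_max/σ_min = (56/5)/(448/8795) = 219.8750
κ_2(A)·‖δb‖/‖b‖ = 0.4156

0.4156


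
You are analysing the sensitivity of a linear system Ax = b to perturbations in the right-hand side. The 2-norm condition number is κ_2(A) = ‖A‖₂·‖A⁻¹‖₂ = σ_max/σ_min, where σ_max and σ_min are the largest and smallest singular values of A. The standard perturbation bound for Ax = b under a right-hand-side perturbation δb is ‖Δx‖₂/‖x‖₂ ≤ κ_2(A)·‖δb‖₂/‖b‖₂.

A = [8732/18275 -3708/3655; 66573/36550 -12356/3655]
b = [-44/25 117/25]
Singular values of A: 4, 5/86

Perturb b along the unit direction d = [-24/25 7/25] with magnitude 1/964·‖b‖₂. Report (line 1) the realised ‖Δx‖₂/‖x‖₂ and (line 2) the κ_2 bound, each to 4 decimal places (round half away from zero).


0.0017
0.0714

σ_max = 4, σ_min = 5/86
κ_2(A) = 4 / (5/86) = 68.8000
worst-case relative error ≤ 68.8000 × 1/964 = 0.0714
solve Ax = b  →  x = [46.0000 23.4000]
‖b‖ = 5.0000, ‖x‖ = 51.6097
with δb = [-0.0050 0.0015], A·Δx = δb → ‖Δx‖ = 0.0892
dividing the unrounded norms, ‖Δx‖/‖x‖ = 0.0017
realised/bound (from unrounded values) ≈ 0.0242


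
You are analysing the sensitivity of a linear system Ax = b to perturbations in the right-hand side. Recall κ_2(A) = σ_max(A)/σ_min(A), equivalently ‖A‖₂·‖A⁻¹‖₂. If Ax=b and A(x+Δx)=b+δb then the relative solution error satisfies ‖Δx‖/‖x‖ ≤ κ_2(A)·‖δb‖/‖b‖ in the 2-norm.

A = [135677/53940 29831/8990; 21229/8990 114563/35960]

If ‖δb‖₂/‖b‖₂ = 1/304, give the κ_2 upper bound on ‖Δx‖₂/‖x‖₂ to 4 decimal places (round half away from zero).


AᵀA = [8236001/691920 3660151/230640; 3660151/230640 6507229/307520]; tr = 18301813/553536, det = 279841/8856576
char-poly roots: 529/16 and 529/553536
κ_2(A) = √(λ_max/λ_min) = √((529/16) / (529/553536)) = 186.0000
κ_2(A)·‖δb‖/‖b‖ = 0.6118

0.6118


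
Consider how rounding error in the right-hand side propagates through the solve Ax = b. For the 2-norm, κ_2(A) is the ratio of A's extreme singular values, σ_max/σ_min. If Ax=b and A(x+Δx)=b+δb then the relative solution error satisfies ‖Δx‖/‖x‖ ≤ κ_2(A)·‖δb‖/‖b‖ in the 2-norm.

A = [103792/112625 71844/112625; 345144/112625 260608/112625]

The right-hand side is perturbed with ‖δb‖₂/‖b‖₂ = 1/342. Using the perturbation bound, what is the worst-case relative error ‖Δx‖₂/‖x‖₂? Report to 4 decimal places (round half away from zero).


0.2635

M = AᵀA = [207835456/20295025 155846592/20295025; 155846592/20295025 116924944/20295025]. tr(M)=12990416/811801, det(M)=25600/811801
char-poly roots: 16 and 1600/811801
κ = σ_max/σ_min = 4/(40/901) = 90.1000
κ_2(A)·‖δb‖/‖b‖ = 0.2635


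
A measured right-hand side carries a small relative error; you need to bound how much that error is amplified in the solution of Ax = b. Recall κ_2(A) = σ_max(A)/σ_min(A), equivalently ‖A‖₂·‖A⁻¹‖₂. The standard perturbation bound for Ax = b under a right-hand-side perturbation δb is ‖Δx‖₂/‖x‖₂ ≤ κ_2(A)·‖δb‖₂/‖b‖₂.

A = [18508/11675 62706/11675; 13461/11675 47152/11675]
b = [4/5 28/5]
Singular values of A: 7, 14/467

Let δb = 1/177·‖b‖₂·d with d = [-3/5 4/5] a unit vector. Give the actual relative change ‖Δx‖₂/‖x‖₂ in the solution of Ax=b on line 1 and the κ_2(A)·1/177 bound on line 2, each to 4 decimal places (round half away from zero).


σ_max = 7, σ_min = 14/467
κ_2(A) = 7 / (14/467) = 233.5000
worst-case relative error ≤ 233.5000 × 1/177 = 1.3192
solve Ax = b  →  x = [-127.9314 37.9086]
2-norm of b is 5.6569; of x, 133.4298
δb = ε·‖b‖·d = [-0.0192 0.0256]; solving A·Δx = δb gives ‖Δx‖ = 1.0661
dividing the unrounded norms, ‖Δx‖/‖x‖ = 0.0080
realised/bound (from unrounded values) ≈ 0.0061

0.0080
1.3192


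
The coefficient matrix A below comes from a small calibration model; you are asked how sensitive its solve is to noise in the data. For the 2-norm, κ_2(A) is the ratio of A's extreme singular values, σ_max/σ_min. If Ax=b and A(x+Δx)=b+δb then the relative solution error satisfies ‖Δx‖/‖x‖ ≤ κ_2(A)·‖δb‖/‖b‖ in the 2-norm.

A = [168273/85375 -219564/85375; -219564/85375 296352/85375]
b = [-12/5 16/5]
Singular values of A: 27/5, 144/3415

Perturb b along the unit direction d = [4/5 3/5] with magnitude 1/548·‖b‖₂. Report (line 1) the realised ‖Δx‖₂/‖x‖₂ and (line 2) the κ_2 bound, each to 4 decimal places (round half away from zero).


0.2337
0.2337

largest singular value 27/5, smallest 144/3415
condition number: (27/5) ÷ (144/3415) = 128.0625
worst-case relative error ≤ 128.0625 × 1/548 = 0.2337
solve Ax = b  →  x = [-0.4444 0.5926]
‖b‖ = 4.0000, ‖x‖ = 0.7407
Δx = A⁻¹·δb where δb = 1/548·4.0000·d; ‖Δx‖ = 0.1731
relative error = 0.2337
so the bound is sharp here: realised error equals the bound


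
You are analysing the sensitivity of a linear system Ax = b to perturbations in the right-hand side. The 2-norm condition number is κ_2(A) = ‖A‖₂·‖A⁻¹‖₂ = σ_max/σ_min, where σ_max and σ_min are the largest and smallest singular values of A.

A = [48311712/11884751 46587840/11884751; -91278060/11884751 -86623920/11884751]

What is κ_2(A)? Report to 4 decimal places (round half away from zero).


form AᵀA = [36905556241296/488745004609 35147410643520/488745004609; 35147410643520/488745004609 33474499488000/488745004609] with trace 83686154256/581147449 and determinant 132710400/581147449
eigenvalues of AᵀA: λ = (tr ± √(tr²−4·det))/2 = 144, 921600/581147449
κ = σ_max/σ_min = 12/(960/24107) = 301.3375

301.3375


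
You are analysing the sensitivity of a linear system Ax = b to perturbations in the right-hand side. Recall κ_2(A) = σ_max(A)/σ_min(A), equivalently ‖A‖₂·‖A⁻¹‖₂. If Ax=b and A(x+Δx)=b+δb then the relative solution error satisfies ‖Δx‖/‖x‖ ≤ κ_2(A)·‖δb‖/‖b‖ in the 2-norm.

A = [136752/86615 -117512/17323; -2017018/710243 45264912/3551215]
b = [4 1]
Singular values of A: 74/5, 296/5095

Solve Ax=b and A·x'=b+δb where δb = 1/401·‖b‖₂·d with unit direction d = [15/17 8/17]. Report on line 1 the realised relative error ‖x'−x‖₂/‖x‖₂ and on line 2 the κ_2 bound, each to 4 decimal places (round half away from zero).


0.0026
0.6353

largest singular value 74/5, smallest 296/5095
condition number: (74/5) ÷ (296/5095) = 254.7500
κ_2(A)·‖δb‖/‖b‖ = 0.6353
solve Ax = b  →  x = [67.1869 15.0478]
‖b‖₂ = 4.1231 and ‖x‖₂ = 68.8514
with δb = [0.0091 0.0048], A·Δx = δb → ‖Δx‖ = 0.1770
dividing the unrounded norms, ‖Δx‖/‖x‖ = 0.0026
realised/bound (from unrounded values) ≈ 0.0040


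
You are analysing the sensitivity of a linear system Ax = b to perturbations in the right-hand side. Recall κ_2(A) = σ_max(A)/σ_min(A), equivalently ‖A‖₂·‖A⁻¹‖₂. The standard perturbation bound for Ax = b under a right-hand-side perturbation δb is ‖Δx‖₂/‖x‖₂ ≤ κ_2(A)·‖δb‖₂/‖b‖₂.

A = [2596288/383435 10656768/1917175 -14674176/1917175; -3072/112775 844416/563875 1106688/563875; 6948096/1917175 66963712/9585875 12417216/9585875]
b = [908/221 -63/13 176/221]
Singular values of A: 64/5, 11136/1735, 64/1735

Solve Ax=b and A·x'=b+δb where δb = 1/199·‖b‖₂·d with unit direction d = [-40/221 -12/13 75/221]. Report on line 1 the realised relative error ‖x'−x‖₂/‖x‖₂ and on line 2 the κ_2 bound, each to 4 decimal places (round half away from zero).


largest singular value 64/5, smallest 64/1735
κ = σ_max/σ_min = (64/5)/(64/1735) = 347.0000
perturbation bound = 347.0000·1/199 = 1.7437
solve Ax = b  →  x = [86.9375 -52.1304 38.5136]
‖b‖ = 6.4031, ‖x‖ = 108.4390
Δx = A⁻¹·δb where δb = 1/199·6.4031·d; ‖Δx‖ = 0.8723
dividing the unrounded norms, ‖Δx‖/‖x‖ = 0.0080
so the bound overstates the realised error by a factor of ≈ 216.7721 (computed from the unrounded values)

0.0080
1.7437


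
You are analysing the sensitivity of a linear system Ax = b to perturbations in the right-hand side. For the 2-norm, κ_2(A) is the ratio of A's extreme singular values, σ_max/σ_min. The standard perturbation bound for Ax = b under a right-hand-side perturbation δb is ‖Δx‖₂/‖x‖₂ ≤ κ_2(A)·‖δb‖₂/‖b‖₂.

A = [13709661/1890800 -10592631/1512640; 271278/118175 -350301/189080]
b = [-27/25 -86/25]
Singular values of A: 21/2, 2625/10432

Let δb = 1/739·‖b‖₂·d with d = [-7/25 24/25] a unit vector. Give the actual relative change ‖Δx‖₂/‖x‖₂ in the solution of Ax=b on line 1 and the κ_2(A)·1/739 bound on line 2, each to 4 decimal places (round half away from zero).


0.0016
0.0565

largest singular value 21/2, smallest 2625/10432
κ = σ_max/σ_min = (21/2)/(2625/10432) = 41.7280
worst-case relative error ≤ 41.7280 × 1/739 = 0.0565
solve Ax = b  →  x = [-8.3602 -8.5020]
‖b‖ = 3.6056, ‖x‖ = 11.9238
re-solving with b+δb shifts x by Δx of norm 0.0194
relative error = 0.0016
realised/bound (from unrounded values) ≈ 0.0288


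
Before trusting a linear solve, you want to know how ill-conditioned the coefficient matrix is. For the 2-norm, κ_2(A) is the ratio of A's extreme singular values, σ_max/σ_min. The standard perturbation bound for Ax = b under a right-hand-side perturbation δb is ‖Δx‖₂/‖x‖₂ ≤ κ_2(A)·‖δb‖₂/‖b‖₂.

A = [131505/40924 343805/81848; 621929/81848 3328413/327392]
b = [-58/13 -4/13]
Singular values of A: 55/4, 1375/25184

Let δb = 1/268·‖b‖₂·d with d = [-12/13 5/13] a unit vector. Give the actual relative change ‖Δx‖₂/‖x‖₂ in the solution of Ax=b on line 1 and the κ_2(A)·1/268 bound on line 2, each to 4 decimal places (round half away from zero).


0.0042
0.9397

σ_max = 55/4, σ_min = 1375/25184
κ_2(A) = (55/4) / (1375/25184) = 251.8400
perturbation bound = 251.8400·1/268 = 0.9397
solve Ax = b  →  x = [-58.6973 43.8412]
‖b‖ = 4.4721, ‖x‖ = 73.2627
with δb = [-0.0154 0.0064], A·Δx = δb → ‖Δx‖ = 0.3056
realised ‖Δx‖/‖x‖ = 0.0042
realised/bound (from unrounded values) ≈ 0.0044


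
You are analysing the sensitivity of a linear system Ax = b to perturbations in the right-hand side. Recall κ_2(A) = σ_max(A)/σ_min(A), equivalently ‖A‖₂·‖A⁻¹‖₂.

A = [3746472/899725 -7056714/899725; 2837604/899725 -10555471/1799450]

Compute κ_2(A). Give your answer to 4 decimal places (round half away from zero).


396.9375

form AᵀA = [883521956304/32380203025 -66262247646/1295208121; -66262247646/1295208121 12424272717721/129520812100] with trace 55219240633/448168900 and determinant 269879184/2801055625
solving λ² − 55219240633/448168900·λ + 269879184/2801055625 = 0 gives λ = 12321/100, 87616/112042225
σ_max=√(12321/100)=(111/10), σ_min=√(87616/112042225)=(296/10585) → κ = 396.9375


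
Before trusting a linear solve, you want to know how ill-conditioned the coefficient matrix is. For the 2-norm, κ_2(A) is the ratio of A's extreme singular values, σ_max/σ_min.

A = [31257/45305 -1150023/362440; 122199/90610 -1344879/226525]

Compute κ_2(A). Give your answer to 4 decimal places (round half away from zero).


form AᵀA = [65192373/28408900 -2896549551/284089000; -2896549551/284089000 514950145641/11363560000] with trace 321848361/6760000 and determinant 22667121/676000000
char-poly roots: 4761/100 and 4761/6760000
κ_2(A) = √(λ_max/λ_min) = √((4761/100) / (4761/6760000)) = 260.0000

260.0000


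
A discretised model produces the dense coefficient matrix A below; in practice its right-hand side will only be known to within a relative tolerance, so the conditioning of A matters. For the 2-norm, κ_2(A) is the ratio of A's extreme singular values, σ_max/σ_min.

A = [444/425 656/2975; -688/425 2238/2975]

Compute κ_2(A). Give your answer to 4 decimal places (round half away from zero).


form AᵀA = [464/125 -864/875; -864/875 3764/6125] with trace 212/49 and determinant 64/49
solving λ² − 212/49·λ + 64/49 = 0 gives λ = 4, 16/49
κ_2(A) = √(λ_max/λ_min) = √(4 / (16/49)) = 3.5000

3.5000


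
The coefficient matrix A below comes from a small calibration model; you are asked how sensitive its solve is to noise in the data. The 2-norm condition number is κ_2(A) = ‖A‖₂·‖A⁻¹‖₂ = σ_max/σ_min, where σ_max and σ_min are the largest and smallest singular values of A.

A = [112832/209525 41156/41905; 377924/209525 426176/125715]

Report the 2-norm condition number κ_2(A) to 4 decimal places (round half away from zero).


295.8000

M = AᵀA = [248892176/70241161 1399946240/210723483; 1399946240/210723483 7874813200/632170449]. tr(M)=34999456/2187441, det(M)=6400/2187441
eigenvalues of AᵀA: λ = (tr ± √(tr²−4·det))/2 = 16, 400/2187441
κ_2(A) = √(λ_max/λ_min) = √(16 / (400/2187441)) = 295.8000


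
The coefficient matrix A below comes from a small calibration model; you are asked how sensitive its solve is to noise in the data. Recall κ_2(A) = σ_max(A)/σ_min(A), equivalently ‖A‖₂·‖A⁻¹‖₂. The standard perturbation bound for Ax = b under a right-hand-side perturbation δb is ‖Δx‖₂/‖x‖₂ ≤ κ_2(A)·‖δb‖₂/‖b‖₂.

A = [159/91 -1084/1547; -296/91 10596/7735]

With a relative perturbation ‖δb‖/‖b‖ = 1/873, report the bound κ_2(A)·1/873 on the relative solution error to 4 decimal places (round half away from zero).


0.1604

AᵀA = [112897/8281 -235188/41405; -235188/41405 490144/207025]; tr = 19601/1225, det = 16/1225
solving λ² − 19601/1225·λ + 16/1225 = 0 gives λ = 16, 1/1225
so κ_2 = √(16 / (1/1225)) = 140.0000
perturbation bound = 140.0000·1/873 = 0.1604


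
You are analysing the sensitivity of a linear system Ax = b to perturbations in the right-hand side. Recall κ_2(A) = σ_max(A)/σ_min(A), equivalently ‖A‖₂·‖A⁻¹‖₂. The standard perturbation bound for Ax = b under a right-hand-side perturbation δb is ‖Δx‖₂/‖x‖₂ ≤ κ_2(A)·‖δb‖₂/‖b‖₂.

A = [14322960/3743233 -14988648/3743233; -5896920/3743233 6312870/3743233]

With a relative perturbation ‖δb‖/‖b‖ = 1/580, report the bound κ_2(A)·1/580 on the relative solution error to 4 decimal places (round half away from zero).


0.4280

form AᵀA = [48953448000/2858966189 -51399366480/2858966189; -51399366480/2858966189 53971005204/2858966189] with trace 3549119076/98585041 and determinant 2073600/98585041
solving λ² − 3549119076/98585041·λ + 2073600/98585041 = 0 gives λ = 36, 57600/98585041
κ_2(A) = √(λ_max/λ_min) = √(36 / (57600/98585041)) = 248.2250
perturbation bound = 248.2250·1/580 = 0.4280


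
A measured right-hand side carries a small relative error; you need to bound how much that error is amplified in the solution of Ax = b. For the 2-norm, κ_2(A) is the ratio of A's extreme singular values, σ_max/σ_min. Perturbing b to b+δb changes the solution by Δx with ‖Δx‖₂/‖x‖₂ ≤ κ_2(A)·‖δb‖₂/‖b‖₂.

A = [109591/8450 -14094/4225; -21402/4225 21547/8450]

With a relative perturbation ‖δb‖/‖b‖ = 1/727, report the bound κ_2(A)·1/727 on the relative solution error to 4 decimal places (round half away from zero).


0.0179

form AᵀA = [81907513/422500 -5934096/105625; -5934096/105625 7448737/422500] with trace 71485/338 and determinant 707281/2704
char-poly roots: 841/4 and 841/676
κ = σ_max/σ_min = (29/2)/(29/26) = 13.0000
bound on ‖Δx‖/‖x‖: κ·ε = 13.0000·1/727 = 0.0179


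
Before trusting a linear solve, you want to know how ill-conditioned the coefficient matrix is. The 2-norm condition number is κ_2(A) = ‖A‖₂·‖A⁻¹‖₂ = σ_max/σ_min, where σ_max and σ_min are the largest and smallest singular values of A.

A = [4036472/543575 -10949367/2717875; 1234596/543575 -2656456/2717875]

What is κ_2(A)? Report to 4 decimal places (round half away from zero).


AᵀA = [28507733584/472758049 -75962341224/2363790245; -75962341224/2363790245 203112633889/11818951225]; tr = 3168878801/40896025, det = 5856400/1635841
solving λ² − 3168878801/40896025·λ + 5856400/1635841 = 0 gives λ = 1936/25, 75625/1635841
κ = σ_max/σ_min = (44/5)/(275/1279) = 40.9280

40.9280


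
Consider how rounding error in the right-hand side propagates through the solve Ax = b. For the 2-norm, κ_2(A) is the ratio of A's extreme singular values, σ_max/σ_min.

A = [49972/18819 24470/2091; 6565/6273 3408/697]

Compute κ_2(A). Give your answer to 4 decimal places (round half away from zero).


229.5000

AᵀA = [2885093809/354154761 1424176520/39350529; 1424176520/39350529 703311076/4372281]; tr = 35605765/210681, det = 114244/210681
eigenvalues of AᵀA: λ = (tr ± √(tr²−4·det))/2 = 169, 676/210681
κ = σ_max/σ_min = 13/(26/459) = 229.5000


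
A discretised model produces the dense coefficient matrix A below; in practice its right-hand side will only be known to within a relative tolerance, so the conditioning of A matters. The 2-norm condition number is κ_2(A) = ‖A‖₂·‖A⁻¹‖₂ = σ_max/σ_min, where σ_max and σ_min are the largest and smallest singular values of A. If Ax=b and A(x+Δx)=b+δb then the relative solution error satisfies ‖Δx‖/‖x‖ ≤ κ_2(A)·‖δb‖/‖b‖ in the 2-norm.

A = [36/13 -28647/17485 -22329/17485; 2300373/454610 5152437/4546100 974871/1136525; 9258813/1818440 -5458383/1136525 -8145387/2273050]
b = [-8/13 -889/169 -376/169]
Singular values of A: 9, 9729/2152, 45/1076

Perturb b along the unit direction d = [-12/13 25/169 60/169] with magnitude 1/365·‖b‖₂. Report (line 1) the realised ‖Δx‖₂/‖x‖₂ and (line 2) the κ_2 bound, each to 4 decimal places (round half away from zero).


largest singular value 9, smallest 45/1076
condition number: 9 ÷ (45/1076) = 215.2000
perturbation bound = 215.2000·1/365 = 0.5896
solve Ax = b  →  x = [-0.8864 13.9937 -19.3936]
2-norm of b is 5.7446; of x, 23.9316
δb = ε·‖b‖·d = [-0.0145 0.0023 0.0056]; solving A·Δx = δb gives ‖Δx‖ = 0.3763
relative error = 0.0157
realised/bound (from unrounded values) ≈ 0.0267

0.0157
0.5896


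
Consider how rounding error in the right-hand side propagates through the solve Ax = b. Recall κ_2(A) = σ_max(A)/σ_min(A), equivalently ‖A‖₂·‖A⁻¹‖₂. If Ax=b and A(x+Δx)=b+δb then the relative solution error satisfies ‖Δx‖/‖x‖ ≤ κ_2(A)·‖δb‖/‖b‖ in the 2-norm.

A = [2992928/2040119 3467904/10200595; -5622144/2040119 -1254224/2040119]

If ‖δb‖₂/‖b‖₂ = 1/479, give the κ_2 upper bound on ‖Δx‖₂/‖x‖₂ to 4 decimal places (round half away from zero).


AᵀA = [140367201280/14401680049 157911164928/72008400245; 157911164928/72008400245 177693094144/360042001225]; tr = 2193261824/214183225, det = 262144/214183225
λ_max, λ_min = (2193261824/214183225 ± √4810172841226469376/45874453871400625)/2 = 256/25, 1024/8567329
κ = σ_max/σ_min = (16/5)/(32/2927) = 292.7000
κ_2(A)·‖δb‖/‖b‖ = 0.6111

0.6111
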